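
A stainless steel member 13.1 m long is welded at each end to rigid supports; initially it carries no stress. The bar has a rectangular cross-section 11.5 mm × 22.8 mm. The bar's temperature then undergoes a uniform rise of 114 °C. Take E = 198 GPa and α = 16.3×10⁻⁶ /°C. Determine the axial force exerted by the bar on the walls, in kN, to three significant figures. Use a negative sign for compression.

Free thermal expansion αLΔT = 16.3e-6 · 13100 · 114 = 24.34 mm.
The walls impose strain ε = −(24.34)/13100 = -1.8582e-03; σ = Eε = 198000 · -1.8582e-03 = -367.9 MPa.
Wall reaction R = σ·A = -367.9·262.2 = -96470 N = -96.47 kN.

-96.5 kN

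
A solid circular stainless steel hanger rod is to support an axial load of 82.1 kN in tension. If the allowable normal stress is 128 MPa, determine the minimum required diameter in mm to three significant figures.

28.6 mm

Required area A ≥ P/σ_allow = 82100/128 = 641.4 mm².
For a solid circular section, d ≥ √(4A/π) = 28.58 mm.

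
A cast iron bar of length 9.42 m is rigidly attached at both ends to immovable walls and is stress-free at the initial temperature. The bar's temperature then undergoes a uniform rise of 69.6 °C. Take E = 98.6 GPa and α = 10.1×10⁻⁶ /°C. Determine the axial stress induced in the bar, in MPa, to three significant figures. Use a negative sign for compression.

Free thermal expansion αLΔT = 10.1e-6 · 9420 · 69.6 = 6.622 mm.
The walls impose strain ε = −(6.622)/9420 = -7.0296e-04; σ = Eε = 98600 · -7.0296e-04 = -69.31 MPa.

-69.3 MPa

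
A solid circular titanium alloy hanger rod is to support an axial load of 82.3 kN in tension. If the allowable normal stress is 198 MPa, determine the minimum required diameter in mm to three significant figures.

Required area A ≥ P/σ_allow = 82300/198 = 415.7 mm².
For a solid circular section, d ≥ √(4A/π) = 23.01 mm.

23.0 mm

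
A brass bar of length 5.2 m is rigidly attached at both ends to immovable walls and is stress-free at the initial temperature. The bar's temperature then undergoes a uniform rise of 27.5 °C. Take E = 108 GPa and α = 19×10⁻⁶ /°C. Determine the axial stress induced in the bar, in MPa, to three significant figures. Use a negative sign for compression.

-56.4 MPa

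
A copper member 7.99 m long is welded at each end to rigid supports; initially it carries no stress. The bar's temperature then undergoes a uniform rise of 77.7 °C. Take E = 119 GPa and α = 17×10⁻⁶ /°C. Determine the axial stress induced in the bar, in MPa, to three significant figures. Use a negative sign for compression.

Free thermal expansion αLΔT = 17e-6 · 7990 · 77.7 = 10.55 mm.
The walls impose strain ε = −(10.55)/7990 = -1.3209e-03; σ = Eε = 119000 · -1.3209e-03 = -157.2 MPa.

-157 MPa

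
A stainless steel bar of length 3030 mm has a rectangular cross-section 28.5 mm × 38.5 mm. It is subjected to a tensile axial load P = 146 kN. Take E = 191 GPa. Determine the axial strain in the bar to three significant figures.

6.97e-04

A = 1097 mm².
σ = N/A = 133.1 MPa; ε = σ/E = 133.1/191000 = 6.966e-04.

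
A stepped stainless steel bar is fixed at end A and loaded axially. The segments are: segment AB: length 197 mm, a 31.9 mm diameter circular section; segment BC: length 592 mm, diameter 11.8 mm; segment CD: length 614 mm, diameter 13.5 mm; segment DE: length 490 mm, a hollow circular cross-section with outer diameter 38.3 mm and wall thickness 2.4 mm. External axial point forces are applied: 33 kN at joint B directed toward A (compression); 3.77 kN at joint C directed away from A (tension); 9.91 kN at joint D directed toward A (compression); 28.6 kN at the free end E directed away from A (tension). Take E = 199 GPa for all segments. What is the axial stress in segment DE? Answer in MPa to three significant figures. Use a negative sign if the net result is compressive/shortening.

Internal axial forces (sectioning from the free end, tension +): N_DE = 28.6 kN, N_CD = 18.69 kN, N_BC = 22.46 kN, N_AB = -10.54 kN.
A_DE = 270.7 mm².
σ_DE = N_DE/A_DE = 28600/270.7 = 105.7 MPa.

106 MPa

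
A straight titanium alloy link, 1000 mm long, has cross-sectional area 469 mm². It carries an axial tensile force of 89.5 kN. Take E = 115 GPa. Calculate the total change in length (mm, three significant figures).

1.66 mm

δ_mech = NL/(AE) = 89500·1000/(469·115000) = 1.659 mm.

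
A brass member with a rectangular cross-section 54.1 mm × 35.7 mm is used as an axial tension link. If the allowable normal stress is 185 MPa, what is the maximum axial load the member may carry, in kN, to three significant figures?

357 kN

A = 1931 mm².
P_max = σ_allow · A = 185 · 1931 = 357300 N = 357.3 kN.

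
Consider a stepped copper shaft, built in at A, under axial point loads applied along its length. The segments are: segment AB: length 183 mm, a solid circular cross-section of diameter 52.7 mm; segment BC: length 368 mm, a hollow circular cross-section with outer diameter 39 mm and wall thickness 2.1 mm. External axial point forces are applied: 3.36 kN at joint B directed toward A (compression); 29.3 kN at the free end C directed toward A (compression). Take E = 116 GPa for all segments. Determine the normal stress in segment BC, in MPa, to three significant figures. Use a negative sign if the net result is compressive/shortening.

-120 MPa

Internal axial forces (sectioning from the free end, tension +): N_BC = -29.3 kN, N_AB = -32.66 kN.
A_BC = 243.4 mm².
σ_BC = N_BC/A_BC = -29300/243.4 = -120.4 MPa.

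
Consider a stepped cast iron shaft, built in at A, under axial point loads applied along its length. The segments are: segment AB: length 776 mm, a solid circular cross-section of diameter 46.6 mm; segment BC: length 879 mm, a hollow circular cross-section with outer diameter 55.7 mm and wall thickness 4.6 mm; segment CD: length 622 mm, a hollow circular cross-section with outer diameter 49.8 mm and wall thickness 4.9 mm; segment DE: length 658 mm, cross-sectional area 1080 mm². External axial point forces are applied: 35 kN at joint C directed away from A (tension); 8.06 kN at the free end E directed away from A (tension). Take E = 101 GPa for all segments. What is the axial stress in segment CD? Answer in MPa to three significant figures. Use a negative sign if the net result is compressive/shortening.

11.7 MPa

Internal axial forces (sectioning from the free end, tension +): N_DE = 8.06 kN, N_CD = 8.06 kN, N_BC = 43.06 kN, N_AB = 43.06 kN.
A_CD = 691.2 mm².
σ_CD = N_CD/A_CD = 8060/691.2 = 11.66 MPa.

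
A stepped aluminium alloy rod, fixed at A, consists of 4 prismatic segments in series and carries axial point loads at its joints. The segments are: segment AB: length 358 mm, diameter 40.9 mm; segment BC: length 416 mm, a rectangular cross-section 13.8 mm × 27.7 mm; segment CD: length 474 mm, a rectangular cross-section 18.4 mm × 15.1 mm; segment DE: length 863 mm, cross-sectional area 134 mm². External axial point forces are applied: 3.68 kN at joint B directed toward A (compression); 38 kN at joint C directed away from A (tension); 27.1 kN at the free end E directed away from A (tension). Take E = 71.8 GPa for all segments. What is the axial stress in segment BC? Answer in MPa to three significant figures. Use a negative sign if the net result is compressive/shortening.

170 MPa

Internal axial forces (sectioning from the free end, tension +): N_DE = 27.1 kN, N_CD = 27.1 kN, N_BC = 65.1 kN, N_AB = 61.42 kN.
A_BC = 382.3 mm².
σ_BC = N_BC/A_BC = 65100/382.3 = 170.3 MPa.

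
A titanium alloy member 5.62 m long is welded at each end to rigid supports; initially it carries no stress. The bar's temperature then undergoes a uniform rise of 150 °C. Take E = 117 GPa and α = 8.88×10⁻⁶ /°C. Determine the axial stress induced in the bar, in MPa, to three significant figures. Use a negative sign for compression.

-156 MPa

Free thermal expansion αLΔT = 8.88e-6 · 5620 · 150 = 7.486 mm.
The walls impose strain ε = −(7.486)/5620 = -1.3320e-03; σ = Eε = 117000 · -1.3320e-03 = -155.8 MPa.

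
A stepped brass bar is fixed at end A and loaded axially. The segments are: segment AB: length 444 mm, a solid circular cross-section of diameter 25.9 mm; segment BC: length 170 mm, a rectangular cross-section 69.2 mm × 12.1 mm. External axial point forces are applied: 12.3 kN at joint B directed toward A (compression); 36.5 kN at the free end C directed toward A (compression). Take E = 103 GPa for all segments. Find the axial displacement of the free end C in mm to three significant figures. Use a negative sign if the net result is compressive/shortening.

-0.471 mm

Internal axial forces (sectioning from the free end, tension +): N_BC = -36.5 kN, N_AB = -48.8 kN.
A_AB = 526.9 mm².
A_BC = 837.3 mm².
δ_AB = -48800·444/(526.9·103000) = -0.3993 mm
δ_BC = -36500·170/(837.3·103000) = -0.07195 mm
δ = Σδ_i = -0.4712 mm.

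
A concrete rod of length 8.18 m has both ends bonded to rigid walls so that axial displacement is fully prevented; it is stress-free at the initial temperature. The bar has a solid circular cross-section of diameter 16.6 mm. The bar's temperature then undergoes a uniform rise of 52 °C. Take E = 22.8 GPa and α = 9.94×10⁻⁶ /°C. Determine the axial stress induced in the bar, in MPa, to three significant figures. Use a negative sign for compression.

Free thermal expansion αLΔT = 9.94e-6 · 8180 · 52 = 4.228 mm.
The walls impose strain ε = −(4.228)/8180 = -5.1688e-04; σ = Eε = 22800 · -5.1688e-04 = -11.78 MPa.

-11.8 MPa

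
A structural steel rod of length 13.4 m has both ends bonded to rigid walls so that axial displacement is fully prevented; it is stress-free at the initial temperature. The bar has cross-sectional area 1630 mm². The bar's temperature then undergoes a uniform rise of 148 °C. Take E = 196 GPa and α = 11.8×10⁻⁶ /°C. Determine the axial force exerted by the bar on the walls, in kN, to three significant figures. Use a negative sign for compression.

-558 kN

Free thermal expansion αLΔT = 11.8e-6 · 13400 · 148 = 23.4 mm.
The walls impose strain ε = −(23.4)/13400 = -1.7464e-03; σ = Eε = 196000 · -1.7464e-03 = -342.3 MPa.
Wall reaction R = σ·A = -342.3·1630 = -557900 N = -557.9 kN.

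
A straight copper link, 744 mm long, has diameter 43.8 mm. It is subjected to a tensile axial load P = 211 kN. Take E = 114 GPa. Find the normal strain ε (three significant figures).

A = 1507 mm².
σ = N/A = 140 MPa; ε = σ/E = 140/114000 = 1.228e-03.

0.00123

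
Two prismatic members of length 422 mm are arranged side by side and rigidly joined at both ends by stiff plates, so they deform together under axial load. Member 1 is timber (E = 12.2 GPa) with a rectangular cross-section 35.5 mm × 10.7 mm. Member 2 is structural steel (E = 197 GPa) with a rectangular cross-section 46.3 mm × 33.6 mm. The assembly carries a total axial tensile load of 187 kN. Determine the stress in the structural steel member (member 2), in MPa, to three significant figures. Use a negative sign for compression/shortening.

A_1 = 379.8 mm².
A_2 = 1556 mm².
Equal strain + equilibrium ⇒ each member carries load in proportion to AE: A₁E₁ = 4634000 N, A₂E₂ = 306500000 N, ΣAE = 311100000 N.
σ₂ = P·E₂/ΣAE = 187000·197000/311100000 = 118.4 MPa.

118 MPa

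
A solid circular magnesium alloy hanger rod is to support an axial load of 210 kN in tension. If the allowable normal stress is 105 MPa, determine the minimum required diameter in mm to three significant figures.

Required area A ≥ P/σ_allow = 210000/105 = 2000 mm².
For a solid circular section, d ≥ √(4A/π) = 50.46 mm.

50.5 mm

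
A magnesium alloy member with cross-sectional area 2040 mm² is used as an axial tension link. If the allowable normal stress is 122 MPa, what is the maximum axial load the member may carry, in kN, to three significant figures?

P_max = σ_allow · A = 122 · 2040 = 248900 N = 248.9 kN.

249 kN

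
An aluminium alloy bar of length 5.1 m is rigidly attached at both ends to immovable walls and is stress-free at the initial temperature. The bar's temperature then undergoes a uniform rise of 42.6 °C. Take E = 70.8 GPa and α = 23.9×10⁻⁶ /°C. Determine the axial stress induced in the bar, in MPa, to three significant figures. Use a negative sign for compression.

-72.1 MPa

Free thermal expansion αLΔT = 23.9e-6 · 5100 · 42.6 = 5.193 mm.
The walls impose strain ε = −(5.193)/5100 = -1.0181e-03; σ = Eε = 70800 · -1.0181e-03 = -72.08 MPa.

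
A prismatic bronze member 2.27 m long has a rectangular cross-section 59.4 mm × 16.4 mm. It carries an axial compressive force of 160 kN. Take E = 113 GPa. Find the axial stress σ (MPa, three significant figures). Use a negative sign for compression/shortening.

A = 974.2 mm².
σ = N/A = -160000/974.2 = -164.2 MPa.

-164 MPa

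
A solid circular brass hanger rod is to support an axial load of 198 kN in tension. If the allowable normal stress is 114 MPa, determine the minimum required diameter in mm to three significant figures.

47.0 mm

Required area A ≥ P/σ_allow = 198000/114 = 1737 mm².
For a solid circular section, d ≥ √(4A/π) = 47.03 mm.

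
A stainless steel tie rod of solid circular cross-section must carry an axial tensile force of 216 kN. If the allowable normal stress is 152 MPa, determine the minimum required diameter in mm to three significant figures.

Required area A ≥ P/σ_allow = 216000/152 = 1421 mm².
For a solid circular section, d ≥ √(4A/π) = 42.54 mm.

42.5 mm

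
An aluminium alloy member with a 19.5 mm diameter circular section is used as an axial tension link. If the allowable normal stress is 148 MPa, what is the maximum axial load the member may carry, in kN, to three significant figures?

A = 298.6 mm².
P_max = σ_allow · A = 148 · 298.6 = 44200 N = 44.2 kN.

44.2 kN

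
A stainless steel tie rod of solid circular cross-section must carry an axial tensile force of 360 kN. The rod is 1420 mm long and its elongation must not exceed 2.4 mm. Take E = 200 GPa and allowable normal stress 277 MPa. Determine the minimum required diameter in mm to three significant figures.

40.7 mm

Required area A ≥ P/σ_allow = 360000/277 = 1300 mm².
For a solid circular section, d ≥ √(4A/π) = 40.68 mm.
Elongation limit: A ≥ PL/(Eδ_allow) = 360000·1420/(200000·2.4) = 1065 mm² ⇒ d ≥ 36.82 mm.
The stress limit governs.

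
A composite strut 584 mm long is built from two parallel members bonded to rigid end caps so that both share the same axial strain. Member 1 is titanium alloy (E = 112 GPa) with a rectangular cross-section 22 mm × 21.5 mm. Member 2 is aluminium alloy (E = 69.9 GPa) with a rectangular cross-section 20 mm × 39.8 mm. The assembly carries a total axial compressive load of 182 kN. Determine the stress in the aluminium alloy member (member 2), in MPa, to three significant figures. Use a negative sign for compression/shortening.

A_1 = 473 mm².
A_2 = 796 mm².
Equal strain + equilibrium ⇒ each member carries load in proportion to AE: A₁E₁ = 52980000 N, A₂E₂ = 55640000 N, ΣAE = 108600000 N.
σ₂ = P·E₂/ΣAE = -182000·69900/108600000 = -117.1 MPa.

-117 MPa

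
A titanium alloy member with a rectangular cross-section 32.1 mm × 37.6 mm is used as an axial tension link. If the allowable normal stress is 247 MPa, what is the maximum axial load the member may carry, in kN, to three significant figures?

A = 1207 mm².
P_max = σ_allow · A = 247 · 1207 = 298100 N = 298.1 kN.

298 kN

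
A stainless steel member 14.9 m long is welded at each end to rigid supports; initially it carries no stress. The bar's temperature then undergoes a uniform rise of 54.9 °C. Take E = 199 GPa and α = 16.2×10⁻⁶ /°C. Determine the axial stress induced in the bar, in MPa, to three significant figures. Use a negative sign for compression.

-177 MPa

Free thermal expansion αLΔT = 16.2e-6 · 14900 · 54.9 = 13.25 mm.
The walls impose strain ε = −(13.25)/14900 = -8.8938e-04; σ = Eε = 199000 · -8.8938e-04 = -177 MPa.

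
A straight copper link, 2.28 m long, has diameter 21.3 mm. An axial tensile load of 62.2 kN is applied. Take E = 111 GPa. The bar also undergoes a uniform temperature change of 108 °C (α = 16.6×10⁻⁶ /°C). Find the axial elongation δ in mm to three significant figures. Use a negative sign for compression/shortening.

A = 356.3 mm².
δ_mech = NL/(AE) = 62200·2280/(356.3·111000) = 3.586 mm.
δ_thermal = αLΔT = 16.6e-6·2280·108 = 4.088 mm.
δ = δ_mech + δ_thermal = 7.673 mm.

7.67 mm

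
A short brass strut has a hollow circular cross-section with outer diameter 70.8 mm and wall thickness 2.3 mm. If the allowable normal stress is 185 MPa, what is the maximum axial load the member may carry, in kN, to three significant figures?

A = 495 mm².
P_max = σ_allow · A = 185 · 495 = 91570 N = 91.57 kN.

91.6 kN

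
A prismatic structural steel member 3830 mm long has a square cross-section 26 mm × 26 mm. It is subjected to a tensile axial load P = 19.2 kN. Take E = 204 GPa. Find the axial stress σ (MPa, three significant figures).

A = 676 mm².
σ = N/A = 19200/676 = 28.4 MPa.

28.4 MPa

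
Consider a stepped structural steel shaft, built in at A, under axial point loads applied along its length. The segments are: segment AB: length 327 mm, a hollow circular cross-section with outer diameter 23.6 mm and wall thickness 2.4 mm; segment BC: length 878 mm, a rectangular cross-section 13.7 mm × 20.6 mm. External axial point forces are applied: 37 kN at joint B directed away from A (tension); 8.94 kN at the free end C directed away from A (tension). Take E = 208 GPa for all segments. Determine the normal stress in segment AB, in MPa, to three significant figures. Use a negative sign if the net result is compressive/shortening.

Internal axial forces (sectioning from the free end, tension +): N_BC = 8.94 kN, N_AB = 45.94 kN.
A_AB = 159.8 mm².
σ_AB = N_AB/A_AB = 45940/159.8 = 287.4 MPa.

287 MPa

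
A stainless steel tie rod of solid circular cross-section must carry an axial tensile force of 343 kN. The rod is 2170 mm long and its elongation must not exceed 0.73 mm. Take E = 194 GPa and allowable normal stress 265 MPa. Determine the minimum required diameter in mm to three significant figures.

81.8 mm

Required area A ≥ P/σ_allow = 343000/265 = 1294 mm².
For a solid circular section, d ≥ √(4A/π) = 40.6 mm.
Elongation limit: A ≥ PL/(Eδ_allow) = 343000·2170/(194000·0.73) = 5256 mm² ⇒ d ≥ 81.8 mm.
The elongation limit governs.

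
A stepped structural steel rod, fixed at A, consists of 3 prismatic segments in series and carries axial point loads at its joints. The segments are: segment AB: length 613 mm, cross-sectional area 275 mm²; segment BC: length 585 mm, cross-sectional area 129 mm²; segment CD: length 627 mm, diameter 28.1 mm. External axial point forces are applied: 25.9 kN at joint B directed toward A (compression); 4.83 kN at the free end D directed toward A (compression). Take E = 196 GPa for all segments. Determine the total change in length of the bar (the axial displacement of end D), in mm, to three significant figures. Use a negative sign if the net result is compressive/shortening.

-0.486 mm

Internal axial forces (sectioning from the free end, tension +): N_CD = -4.83 kN, N_BC = -4.83 kN, N_AB = -30.73 kN.
A_CD = 620.2 mm².
δ_AB = -30730·613/(275·196000) = -0.3495 mm
δ_BC = -4830·585/(129·196000) = -0.1118 mm
δ_CD = -4830·627/(620.2·196000) = -0.02491 mm
δ = Σδ_i = -0.4862 mm.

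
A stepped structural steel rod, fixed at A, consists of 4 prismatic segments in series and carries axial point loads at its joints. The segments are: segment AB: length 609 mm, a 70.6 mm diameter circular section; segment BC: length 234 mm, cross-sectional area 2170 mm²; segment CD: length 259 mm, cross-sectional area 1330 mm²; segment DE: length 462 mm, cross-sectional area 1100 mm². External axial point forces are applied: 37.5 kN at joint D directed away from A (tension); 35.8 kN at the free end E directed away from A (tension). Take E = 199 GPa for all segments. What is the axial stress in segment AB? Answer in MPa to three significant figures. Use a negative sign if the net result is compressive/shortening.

Internal axial forces (sectioning from the free end, tension +): N_DE = 35.8 kN, N_CD = 73.3 kN, N_BC = 73.3 kN, N_AB = 73.3 kN.
A_AB = 3915 mm².
σ_AB = N_AB/A_AB = 73300/3915 = 18.72 MPa.

18.7 MPa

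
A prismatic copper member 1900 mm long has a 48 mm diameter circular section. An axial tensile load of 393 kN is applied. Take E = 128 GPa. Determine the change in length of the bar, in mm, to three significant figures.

A = 1810 mm².
δ_mech = NL/(AE) = 393000·1900/(1810·128000) = 3.224 mm.

3.22 mm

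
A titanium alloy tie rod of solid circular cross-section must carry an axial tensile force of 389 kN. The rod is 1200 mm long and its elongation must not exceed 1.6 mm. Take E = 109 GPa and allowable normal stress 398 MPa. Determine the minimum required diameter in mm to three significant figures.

58.4 mm

Required area A ≥ P/σ_allow = 389000/398 = 977.4 mm².
For a solid circular section, d ≥ √(4A/π) = 35.28 mm.
Elongation limit: A ≥ PL/(Eδ_allow) = 389000·1200/(109000·1.6) = 2677 mm² ⇒ d ≥ 58.38 mm.
The elongation limit governs.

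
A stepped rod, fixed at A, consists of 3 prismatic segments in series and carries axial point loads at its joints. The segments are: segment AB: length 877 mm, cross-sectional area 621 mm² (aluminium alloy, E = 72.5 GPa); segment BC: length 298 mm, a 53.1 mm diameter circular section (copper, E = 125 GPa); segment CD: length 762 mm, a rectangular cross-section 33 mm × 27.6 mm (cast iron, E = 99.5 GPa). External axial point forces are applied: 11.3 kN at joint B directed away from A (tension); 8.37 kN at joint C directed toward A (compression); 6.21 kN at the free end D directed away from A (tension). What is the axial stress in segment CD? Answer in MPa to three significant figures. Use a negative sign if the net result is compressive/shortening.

6.82 MPa

Internal axial forces (sectioning from the free end, tension +): N_CD = 6.21 kN, N_BC = -2.16 kN, N_AB = 9.14 kN.
A_CD = 910.8 mm².
σ_CD = N_CD/A_CD = 6210/910.8 = 6.818 MPa.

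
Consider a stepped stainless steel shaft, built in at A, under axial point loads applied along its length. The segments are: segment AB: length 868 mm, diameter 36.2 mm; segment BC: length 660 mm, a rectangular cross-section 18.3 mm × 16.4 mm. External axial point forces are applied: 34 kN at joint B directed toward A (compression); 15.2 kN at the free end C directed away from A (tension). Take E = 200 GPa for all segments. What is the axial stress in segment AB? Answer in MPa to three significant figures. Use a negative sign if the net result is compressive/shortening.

Internal axial forces (sectioning from the free end, tension +): N_BC = 15.2 kN, N_AB = -18.8 kN.
A_AB = 1029 mm².
σ_AB = N_AB/A_AB = -18800/1029 = -18.27 MPa.

-18.3 MPa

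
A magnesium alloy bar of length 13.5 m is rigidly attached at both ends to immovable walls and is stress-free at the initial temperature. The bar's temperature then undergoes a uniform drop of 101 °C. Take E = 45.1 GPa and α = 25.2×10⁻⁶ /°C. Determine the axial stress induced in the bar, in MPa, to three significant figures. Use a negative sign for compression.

115 MPa

Free thermal expansion αLΔT = 25.2e-6 · 13500 · -101 = -34.36 mm.
The walls impose strain ε = −(-34.36)/13500 = 2.5452e-03; σ = Eε = 45100 · 2.5452e-03 = 114.8 MPa.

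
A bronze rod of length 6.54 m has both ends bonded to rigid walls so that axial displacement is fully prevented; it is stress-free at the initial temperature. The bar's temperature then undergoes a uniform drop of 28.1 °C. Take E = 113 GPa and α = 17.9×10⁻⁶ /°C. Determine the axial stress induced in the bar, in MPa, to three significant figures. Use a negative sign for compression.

56.8 MPa

Free thermal expansion αLΔT = 17.9e-6 · 6540 · -28.1 = -3.29 mm.
The walls impose strain ε = −(-3.29)/6540 = 5.0299e-04; σ = Eε = 113000 · 5.0299e-04 = 56.84 MPa.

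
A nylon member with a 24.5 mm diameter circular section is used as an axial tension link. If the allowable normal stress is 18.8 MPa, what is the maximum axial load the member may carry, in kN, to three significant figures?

A = 471.4 mm².
P_max = σ_allow · A = 18.8 · 471.4 = 8863 N = 8.863 kN.

8.86 kN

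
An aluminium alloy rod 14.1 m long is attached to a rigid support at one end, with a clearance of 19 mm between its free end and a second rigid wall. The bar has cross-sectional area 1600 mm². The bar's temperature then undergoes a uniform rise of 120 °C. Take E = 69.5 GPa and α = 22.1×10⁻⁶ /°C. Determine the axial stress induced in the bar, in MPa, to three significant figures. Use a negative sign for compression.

Free thermal expansion αLΔT = 22.1e-6 · 14100 · 120 = 37.39 mm.
The walls engage after the gap closes; constrained expansion = 37.39 − 19 = 18.39 mm.
The walls impose strain ε = −(18.39)/14100 = -1.3045e-03; σ = Eε = 69500 · -1.3045e-03 = -90.66 MPa.

-90.7 MPa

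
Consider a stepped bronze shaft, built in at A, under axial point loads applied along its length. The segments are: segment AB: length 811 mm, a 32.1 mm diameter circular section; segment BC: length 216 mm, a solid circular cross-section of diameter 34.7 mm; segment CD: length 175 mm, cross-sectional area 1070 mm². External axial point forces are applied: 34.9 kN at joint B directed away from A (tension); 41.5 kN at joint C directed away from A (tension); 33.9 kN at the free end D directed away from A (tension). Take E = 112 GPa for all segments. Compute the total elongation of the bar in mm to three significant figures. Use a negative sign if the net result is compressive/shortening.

1.19 mm

Internal axial forces (sectioning from the free end, tension +): N_CD = 33.9 kN, N_BC = 75.4 kN, N_AB = 110.3 kN.
A_AB = 809.3 mm².
A_BC = 945.7 mm².
δ_AB = 110300·811/(809.3·112000) = 0.9869 mm
δ_BC = 75400·216/(945.7·112000) = 0.1538 mm
δ_CD = 33900·175/(1070·112000) = 0.0495 mm
δ = Σδ_i = 1.19 mm.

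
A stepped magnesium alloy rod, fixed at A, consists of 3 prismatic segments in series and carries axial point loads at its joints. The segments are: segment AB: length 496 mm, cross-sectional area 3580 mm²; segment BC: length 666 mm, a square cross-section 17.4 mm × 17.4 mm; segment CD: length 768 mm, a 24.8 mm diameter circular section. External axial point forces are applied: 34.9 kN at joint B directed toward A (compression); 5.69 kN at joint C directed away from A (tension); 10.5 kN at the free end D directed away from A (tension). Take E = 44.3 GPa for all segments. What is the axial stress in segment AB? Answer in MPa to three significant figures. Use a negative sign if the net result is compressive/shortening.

Internal axial forces (sectioning from the free end, tension +): N_CD = 10.5 kN, N_BC = 16.19 kN, N_AB = -18.71 kN.
σ_AB = N_AB/A_AB = -18710/3580 = -5.226 MPa.

-5.23 MPa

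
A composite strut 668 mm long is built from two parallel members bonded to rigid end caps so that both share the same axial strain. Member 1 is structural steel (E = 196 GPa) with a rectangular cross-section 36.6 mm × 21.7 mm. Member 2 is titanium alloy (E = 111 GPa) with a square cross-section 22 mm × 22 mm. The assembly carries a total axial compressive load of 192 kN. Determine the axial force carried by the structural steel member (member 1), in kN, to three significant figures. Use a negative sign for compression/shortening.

-143 kN

A_1 = 794.2 mm².
A_2 = 484 mm².
Equal strain + equilibrium ⇒ each member carries load in proportion to AE: A₁E₁ = 155700000 N, A₂E₂ = 53720000 N, ΣAE = 209400000 N.
F₁ = P·A₁E₁/ΣAE = -192000·155700000/209400000 = -142700 N.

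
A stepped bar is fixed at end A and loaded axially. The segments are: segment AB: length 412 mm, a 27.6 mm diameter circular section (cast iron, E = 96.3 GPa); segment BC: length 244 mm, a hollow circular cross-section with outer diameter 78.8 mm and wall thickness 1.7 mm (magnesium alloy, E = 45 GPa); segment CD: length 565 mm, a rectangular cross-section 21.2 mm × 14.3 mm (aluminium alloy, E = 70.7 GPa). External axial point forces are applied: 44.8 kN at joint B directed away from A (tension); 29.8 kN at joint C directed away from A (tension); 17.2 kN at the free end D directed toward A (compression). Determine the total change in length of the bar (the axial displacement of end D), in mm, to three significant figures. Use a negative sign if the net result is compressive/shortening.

Internal axial forces (sectioning from the free end, tension +): N_CD = -17.2 kN, N_BC = 12.6 kN, N_AB = 57.4 kN.
A_AB = 598.3 mm².
A_BC = 411.8 mm².
A_CD = 303.2 mm².
δ_AB = 57400·412/(598.3·96300) = 0.4105 mm
δ_BC = 12600·244/(411.8·45000) = 0.1659 mm
δ_CD = -17200·565/(303.2·70700) = -0.4534 mm
δ = Σδ_i = 0.123 mm.

0.123 mm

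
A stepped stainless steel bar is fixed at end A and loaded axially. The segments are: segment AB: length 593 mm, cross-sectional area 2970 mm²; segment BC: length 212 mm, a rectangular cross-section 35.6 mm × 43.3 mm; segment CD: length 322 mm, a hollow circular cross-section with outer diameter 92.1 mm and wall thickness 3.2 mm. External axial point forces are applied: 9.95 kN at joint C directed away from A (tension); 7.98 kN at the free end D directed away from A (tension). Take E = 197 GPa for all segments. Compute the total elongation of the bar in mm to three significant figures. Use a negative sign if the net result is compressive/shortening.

0.0453 mm

Internal axial forces (sectioning from the free end, tension +): N_CD = 7.98 kN, N_BC = 17.93 kN, N_AB = 17.93 kN.
A_BC = 1541 mm².
A_CD = 893.7 mm².
δ_AB = 17930·593/(2970·197000) = 0.01817 mm
δ_BC = 17930·212/(1541·197000) = 0.01252 mm
δ_CD = 7980·322/(893.7·197000) = 0.01459 mm
δ = Σδ_i = 0.04528 mm.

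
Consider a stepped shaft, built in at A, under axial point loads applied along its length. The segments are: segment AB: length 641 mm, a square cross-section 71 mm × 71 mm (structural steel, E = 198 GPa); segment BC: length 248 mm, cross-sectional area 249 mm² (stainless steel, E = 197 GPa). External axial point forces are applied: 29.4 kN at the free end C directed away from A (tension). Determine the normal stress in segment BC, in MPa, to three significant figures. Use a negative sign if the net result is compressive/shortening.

Internal axial forces (sectioning from the free end, tension +): N_BC = 29.4 kN, N_AB = 29.4 kN.
σ_BC = N_BC/A_BC = 29400/249 = 118.1 MPa.

118 MPa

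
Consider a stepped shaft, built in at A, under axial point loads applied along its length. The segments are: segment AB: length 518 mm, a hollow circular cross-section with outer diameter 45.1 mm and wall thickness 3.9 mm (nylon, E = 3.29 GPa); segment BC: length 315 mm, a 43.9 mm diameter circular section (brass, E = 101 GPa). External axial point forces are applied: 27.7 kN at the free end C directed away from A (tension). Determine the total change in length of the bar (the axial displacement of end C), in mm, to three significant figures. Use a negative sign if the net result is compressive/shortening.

8.70 mm

Internal axial forces (sectioning from the free end, tension +): N_BC = 27.7 kN, N_AB = 27.7 kN.
A_AB = 504.8 mm².
A_BC = 1514 mm².
δ_AB = 27700·518/(504.8·3290) = 8.64 mm
δ_BC = 27700·315/(1514·101000) = 0.05708 mm
δ = Σδ_i = 8.697 mm.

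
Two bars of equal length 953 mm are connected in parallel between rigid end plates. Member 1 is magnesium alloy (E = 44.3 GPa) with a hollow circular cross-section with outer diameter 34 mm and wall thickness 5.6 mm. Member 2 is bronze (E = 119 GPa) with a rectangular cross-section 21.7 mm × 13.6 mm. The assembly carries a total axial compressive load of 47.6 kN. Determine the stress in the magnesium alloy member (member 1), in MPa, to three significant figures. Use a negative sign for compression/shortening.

A_1 = 499.6 mm².
A_2 = 295.1 mm².
Equal strain + equilibrium ⇒ each member carries load in proportion to AE: A₁E₁ = 22130000 N, A₂E₂ = 35120000 N, ΣAE = 57250000 N.
σ₁ = P·E₁/ΣAE = -47600·44300/57250000 = -36.83 MPa.

-36.8 MPa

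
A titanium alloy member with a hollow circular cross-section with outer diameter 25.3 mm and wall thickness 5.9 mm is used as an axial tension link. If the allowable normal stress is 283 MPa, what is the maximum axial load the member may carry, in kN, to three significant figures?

102 kN

A = 359.6 mm².
P_max = σ_allow · A = 283 · 359.6 = 101800 N = 101.8 kN.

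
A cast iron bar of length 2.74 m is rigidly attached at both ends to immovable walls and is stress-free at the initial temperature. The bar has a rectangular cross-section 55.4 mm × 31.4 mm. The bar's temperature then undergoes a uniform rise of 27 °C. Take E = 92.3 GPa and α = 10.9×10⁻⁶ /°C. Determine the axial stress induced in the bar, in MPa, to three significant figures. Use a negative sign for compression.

-27.2 MPa

Free thermal expansion αLΔT = 10.9e-6 · 2740 · 27 = 0.8064 mm.
The walls impose strain ε = −(0.8064)/2740 = -2.9430e-04; σ = Eε = 92300 · -2.9430e-04 = -27.16 MPa.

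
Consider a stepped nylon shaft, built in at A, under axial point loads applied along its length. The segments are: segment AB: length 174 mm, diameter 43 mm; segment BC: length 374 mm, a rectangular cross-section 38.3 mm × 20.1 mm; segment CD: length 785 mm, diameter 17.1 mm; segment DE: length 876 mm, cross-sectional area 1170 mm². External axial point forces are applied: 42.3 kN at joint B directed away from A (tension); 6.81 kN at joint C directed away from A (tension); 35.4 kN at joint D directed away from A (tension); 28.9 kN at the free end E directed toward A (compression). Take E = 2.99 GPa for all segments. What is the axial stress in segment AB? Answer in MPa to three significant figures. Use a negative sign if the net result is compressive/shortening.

Internal axial forces (sectioning from the free end, tension +): N_DE = -28.9 kN, N_CD = 6.5 kN, N_BC = 13.31 kN, N_AB = 55.61 kN.
A_AB = 1452 mm².
σ_AB = N_AB/A_AB = 55610/1452 = 38.29 MPa.

38.3 MPa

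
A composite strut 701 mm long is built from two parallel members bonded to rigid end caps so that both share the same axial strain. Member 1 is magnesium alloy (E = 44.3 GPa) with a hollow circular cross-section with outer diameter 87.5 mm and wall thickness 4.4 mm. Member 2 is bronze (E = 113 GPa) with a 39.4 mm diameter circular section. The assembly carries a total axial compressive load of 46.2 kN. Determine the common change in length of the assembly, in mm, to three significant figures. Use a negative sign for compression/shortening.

-0.172 mm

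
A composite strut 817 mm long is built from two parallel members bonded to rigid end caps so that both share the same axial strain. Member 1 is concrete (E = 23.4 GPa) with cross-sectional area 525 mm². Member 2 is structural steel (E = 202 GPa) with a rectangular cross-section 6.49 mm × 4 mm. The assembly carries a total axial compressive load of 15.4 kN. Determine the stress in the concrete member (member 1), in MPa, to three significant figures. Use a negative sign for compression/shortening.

-20.6 MPa

A_2 = 25.96 mm².
Equal strain + equilibrium ⇒ each member carries load in proportion to AE: A₁E₁ = 12280000 N, A₂E₂ = 5244000 N, ΣAE = 17530000 N.
σ₁ = P·E₁/ΣAE = -15400·23400/17530000 = -20.56 MPa.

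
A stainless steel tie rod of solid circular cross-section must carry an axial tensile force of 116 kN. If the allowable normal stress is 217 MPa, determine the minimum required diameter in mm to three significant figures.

26.1 mm

Required area A ≥ P/σ_allow = 116000/217 = 534.6 mm².
For a solid circular section, d ≥ √(4A/π) = 26.09 mm.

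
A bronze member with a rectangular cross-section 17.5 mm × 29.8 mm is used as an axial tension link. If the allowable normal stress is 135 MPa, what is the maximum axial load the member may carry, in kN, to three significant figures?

70.4 kN

A = 521.5 mm².
P_max = σ_allow · A = 135 · 521.5 = 70400 N = 70.4 kN.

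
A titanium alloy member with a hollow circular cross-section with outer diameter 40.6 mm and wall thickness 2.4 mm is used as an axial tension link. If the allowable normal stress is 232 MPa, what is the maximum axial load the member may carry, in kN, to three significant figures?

A = 288 mm².
P_max = σ_allow · A = 232 · 288 = 66820 N = 66.82 kN.

66.8 kN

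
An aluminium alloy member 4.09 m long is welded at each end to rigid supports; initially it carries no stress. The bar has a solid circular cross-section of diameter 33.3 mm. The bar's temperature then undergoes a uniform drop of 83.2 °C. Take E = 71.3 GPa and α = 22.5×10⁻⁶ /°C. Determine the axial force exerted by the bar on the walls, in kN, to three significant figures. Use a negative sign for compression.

116 kN

Free thermal expansion αLΔT = 22.5e-6 · 4090 · -83.2 = -7.656 mm.
The walls impose strain ε = −(-7.656)/4090 = 1.8720e-03; σ = Eε = 71300 · 1.8720e-03 = 133.5 MPa.
Wall reaction R = σ·A = 133.5·870.9 = 116200 N = 116.2 kN.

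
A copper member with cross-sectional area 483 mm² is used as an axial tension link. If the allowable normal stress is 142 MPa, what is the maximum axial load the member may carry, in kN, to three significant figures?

P_max = σ_allow · A = 142 · 483 = 68590 N = 68.59 kN.

68.6 kN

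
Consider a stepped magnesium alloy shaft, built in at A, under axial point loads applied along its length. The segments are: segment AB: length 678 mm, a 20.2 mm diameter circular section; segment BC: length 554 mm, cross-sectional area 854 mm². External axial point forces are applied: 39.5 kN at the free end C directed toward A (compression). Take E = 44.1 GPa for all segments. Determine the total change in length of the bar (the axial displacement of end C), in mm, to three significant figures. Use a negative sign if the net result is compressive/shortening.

-2.48 mm

Internal axial forces (sectioning from the free end, tension +): N_BC = -39.5 kN, N_AB = -39.5 kN.
A_AB = 320.5 mm².
δ_AB = -39500·678/(320.5·44100) = -1.895 mm
δ_BC = -39500·554/(854·44100) = -0.581 mm
δ = Σδ_i = -2.476 mm.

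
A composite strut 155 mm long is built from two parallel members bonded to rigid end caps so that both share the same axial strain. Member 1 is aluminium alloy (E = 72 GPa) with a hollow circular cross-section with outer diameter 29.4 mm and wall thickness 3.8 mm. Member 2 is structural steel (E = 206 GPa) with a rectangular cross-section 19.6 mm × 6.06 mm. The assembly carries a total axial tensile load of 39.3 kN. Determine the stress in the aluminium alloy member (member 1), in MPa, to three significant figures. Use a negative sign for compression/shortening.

60.9 MPa

A_1 = 305.6 mm².
A_2 = 118.8 mm².
Equal strain + equilibrium ⇒ each member carries load in proportion to AE: A₁E₁ = 22000000 N, A₂E₂ = 24470000 N, ΣAE = 46470000 N.
σ₁ = P·E₁/ΣAE = 39300·72000/46470000 = 60.89 MPa.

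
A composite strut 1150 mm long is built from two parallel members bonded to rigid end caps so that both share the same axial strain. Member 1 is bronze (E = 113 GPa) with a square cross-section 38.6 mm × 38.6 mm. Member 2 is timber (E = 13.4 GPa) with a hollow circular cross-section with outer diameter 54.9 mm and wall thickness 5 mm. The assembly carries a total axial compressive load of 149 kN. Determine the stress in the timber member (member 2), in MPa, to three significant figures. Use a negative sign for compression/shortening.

-11.2 MPa

A_1 = 1490 mm².
A_2 = 783.8 mm².
Equal strain + equilibrium ⇒ each member carries load in proportion to AE: A₁E₁ = 168400000 N, A₂E₂ = 10500000 N, ΣAE = 178900000 N.
σ₂ = P·E₂/ΣAE = -149000·13400/178900000 = -11.16 MPa.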